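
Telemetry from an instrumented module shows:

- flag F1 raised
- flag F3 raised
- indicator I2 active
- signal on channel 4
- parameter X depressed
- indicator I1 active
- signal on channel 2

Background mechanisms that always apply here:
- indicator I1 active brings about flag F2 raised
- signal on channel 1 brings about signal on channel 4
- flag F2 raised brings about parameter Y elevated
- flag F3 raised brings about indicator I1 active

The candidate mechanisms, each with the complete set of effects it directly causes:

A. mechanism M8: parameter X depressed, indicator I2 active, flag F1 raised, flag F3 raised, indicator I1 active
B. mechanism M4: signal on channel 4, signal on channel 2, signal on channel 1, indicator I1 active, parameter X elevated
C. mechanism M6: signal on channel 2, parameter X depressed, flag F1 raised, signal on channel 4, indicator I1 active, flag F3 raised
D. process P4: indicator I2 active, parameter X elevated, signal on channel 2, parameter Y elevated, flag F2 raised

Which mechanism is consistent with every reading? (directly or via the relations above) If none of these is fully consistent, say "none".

none

For each candidate, compare predicted effects to what was observed:
(A) mechanism M8 — flag F1 raised +; flag F3 raised +; indicator I2 active +; signal on channel 4 -; parameter X depressed +; indicator I1 active +; signal on channel 2 -
(B) mechanism M4 — flag F1 raised -; flag F3 raised -; indicator I2 active -; signal on channel 4 +; parameter X depressed -; indicator I1 active +; signal on channel 2 +
(C) mechanism M6 — does not account for indicator I2 active
(D) process P4 — flag F1 raised -; flag F3 raised -; indicator I2 active +; signal on channel 4 -; parameter X depressed -; indicator I1 active -; signal on channel 2 +
Every candidate fails on at least one observation.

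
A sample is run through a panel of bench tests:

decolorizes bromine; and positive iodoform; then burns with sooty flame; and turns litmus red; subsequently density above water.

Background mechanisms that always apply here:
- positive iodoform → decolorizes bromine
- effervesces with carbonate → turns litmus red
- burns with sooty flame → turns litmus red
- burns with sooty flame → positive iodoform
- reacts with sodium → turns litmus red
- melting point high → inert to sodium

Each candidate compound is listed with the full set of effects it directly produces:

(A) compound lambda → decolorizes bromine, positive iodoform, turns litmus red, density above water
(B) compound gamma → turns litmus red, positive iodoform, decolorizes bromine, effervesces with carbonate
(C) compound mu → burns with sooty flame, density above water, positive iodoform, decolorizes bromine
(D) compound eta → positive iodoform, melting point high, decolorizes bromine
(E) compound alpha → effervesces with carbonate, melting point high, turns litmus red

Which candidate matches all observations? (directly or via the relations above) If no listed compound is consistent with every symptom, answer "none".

Checking each candidate against the observations:
(A) compound lambda — does not account for burns with sooty flame
(B) compound gamma — decolorizes bromine match; positive iodoform match; burns with sooty flame miss; turns litmus red match; density above water miss
(C) compound mu — decolorizes bromine match; positive iodoform match; burns with sooty flame match; turns litmus red match (via burns with sooty flame → turns litmus red); density above water match
(D) compound eta — decolorizes bromine match; positive iodoform match; burns with sooty flame miss; turns litmus red miss; density above water miss
(E) compound alpha — decolorizes bromine miss; positive iodoform miss; burns with sooty flame miss; turns litmus red match; density above water miss
(C) alone accounts for all the evidence.

C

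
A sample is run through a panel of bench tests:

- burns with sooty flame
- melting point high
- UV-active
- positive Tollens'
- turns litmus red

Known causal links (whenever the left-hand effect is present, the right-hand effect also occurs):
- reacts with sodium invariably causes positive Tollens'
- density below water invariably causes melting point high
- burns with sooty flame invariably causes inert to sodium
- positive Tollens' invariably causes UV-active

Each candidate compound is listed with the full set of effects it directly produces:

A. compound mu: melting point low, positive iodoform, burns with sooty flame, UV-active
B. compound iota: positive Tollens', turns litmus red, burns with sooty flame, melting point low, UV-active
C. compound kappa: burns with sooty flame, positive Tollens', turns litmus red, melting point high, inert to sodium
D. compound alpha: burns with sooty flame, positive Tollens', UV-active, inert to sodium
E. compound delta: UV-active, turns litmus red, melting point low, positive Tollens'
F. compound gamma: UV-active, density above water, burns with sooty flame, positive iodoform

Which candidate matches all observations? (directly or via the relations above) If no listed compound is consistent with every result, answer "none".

C

Per-candidate check:
(A) compound mu — fails on melting point high, positive Tollens', turns litmus red (predicts melting point low, not melting point high)
(B) compound iota — fails on melting point high (predicts melting point low, not melting point high)
(C) compound kappa — accounts for every observation (UV-active by positive Tollens' → UV-active)
(D) compound alpha — burns with sooty flame +; melting point high -; UV-active +; positive Tollens' +; turns litmus red -
(E) compound delta — fails on burns with sooty flame, melting point high (predicts melting point low, not melting point high)
(F) compound gamma — does not account for melting point high, positive Tollens', turns litmus red
(C) alone accounts for all the evidence.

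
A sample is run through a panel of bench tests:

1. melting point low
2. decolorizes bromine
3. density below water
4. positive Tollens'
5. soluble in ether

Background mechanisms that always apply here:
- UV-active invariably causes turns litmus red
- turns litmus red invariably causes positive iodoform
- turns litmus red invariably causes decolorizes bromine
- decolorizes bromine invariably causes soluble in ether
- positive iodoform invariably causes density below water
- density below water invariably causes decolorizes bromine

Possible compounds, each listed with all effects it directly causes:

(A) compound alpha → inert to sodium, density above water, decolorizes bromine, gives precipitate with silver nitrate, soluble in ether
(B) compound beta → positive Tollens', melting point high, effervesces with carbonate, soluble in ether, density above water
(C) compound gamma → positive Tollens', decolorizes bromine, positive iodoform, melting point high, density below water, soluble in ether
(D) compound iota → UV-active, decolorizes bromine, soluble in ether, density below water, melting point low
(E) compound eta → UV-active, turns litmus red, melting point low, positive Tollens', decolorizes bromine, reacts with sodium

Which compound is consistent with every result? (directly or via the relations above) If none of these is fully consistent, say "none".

Testing each hypothesis:
(A) compound alpha — melting point low ✗; decolorizes bromine ✓; density below water ✗; positive Tollens' ✗; soluble in ether ✓
(B) compound beta — fails on melting point low, decolorizes bromine, density below water (predicts melting point high, not melting point low; predicts density above water, not density below water)
(C) compound gamma — fails on melting point low (predicts melting point high, not melting point low)
(D) compound iota — does not account for positive Tollens'
(E) compound eta — accounts for every observation (density below water by turns litmus red → positive iodoform → density below water)
(E) is the only candidate with no mismatches.

E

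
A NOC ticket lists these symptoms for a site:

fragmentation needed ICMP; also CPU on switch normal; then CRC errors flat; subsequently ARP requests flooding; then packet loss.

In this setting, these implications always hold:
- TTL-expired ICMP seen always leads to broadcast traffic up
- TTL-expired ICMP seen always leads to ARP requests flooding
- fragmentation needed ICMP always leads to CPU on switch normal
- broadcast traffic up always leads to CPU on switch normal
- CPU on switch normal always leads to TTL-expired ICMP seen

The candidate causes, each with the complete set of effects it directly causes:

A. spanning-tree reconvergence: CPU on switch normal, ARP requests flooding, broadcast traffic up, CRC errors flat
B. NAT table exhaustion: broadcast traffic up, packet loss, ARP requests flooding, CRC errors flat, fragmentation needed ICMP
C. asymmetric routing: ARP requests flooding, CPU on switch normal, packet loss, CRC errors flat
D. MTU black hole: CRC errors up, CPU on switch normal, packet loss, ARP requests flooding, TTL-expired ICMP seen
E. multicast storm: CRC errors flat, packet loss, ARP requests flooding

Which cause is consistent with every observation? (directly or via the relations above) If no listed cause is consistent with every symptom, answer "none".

For each candidate, compare predicted effects to what was observed:
(A) spanning-tree reconvergence — does not account for fragmentation needed ICMP, packet loss
(B) NAT table exhaustion — accounts for every observation (CPU on switch normal via fragmentation needed ICMP → CPU on switch normal)
(C) asymmetric routing — fragmentation needed ICMP NO; CPU on switch normal yes; CRC errors flat yes; ARP requests flooding yes; packet loss yes
(D) MTU black hole — fails on fragmentation needed ICMP, CRC errors flat (predicts CRC errors up, not CRC errors flat)
(E) multicast storm — does not account for fragmentation needed ICMP, CPU on switch normal
Only (B) is consistent with every observation.

B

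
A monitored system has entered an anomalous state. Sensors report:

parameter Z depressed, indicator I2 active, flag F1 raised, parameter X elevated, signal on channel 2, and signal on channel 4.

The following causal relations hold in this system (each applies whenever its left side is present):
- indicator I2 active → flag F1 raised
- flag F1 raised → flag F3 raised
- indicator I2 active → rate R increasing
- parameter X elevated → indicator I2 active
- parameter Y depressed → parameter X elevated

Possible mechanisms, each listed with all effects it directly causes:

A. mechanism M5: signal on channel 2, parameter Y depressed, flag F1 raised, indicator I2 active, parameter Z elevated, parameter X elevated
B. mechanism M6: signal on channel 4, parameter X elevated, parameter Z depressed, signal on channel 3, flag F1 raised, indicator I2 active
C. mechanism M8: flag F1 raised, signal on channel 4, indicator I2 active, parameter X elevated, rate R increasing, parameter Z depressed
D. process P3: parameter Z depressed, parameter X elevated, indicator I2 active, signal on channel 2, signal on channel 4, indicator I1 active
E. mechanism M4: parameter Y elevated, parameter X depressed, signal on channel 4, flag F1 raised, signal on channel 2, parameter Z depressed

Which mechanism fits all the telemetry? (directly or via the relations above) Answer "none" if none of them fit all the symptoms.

Testing each hypothesis:
(A) mechanism M5 — parameter Z depressed miss; indicator I2 active match; flag F1 raised match; parameter X elevated match; signal on channel 2 match; signal on channel 4 miss
(B) mechanism M6 — does not account for signal on channel 2
(C) mechanism M8 — does not account for signal on channel 2
(D) process P3 — parameter Z depressed match; indicator I2 active match; flag F1 raised match (via indicator I2 active → flag F1 raised); parameter X elevated match; signal on channel 2 match; signal on channel 4 match
(E) mechanism M4 — fails on indicator I2 active, parameter X elevated (predicts parameter X depressed, not parameter X elevated)
Only (D) is consistent with every observation.

D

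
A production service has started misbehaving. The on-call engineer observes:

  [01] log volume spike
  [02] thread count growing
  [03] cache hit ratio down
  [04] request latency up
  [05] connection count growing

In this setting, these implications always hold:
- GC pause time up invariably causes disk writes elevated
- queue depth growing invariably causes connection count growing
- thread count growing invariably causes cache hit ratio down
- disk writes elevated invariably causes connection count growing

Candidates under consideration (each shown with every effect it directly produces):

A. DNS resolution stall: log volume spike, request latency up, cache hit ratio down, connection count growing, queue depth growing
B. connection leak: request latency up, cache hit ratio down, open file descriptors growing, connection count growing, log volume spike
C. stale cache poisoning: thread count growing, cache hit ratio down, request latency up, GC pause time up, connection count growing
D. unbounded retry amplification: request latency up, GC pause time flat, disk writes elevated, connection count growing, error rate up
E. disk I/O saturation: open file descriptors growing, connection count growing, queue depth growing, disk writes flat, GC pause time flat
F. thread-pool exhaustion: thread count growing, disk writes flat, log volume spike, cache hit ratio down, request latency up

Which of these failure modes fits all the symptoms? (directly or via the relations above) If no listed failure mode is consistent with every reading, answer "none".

Per-candidate check:
(A) DNS resolution stall — does not account for thread count growing
(B) connection leak — log volume spike ✓; thread count growing ✗; cache hit ratio down ✓; request latency up ✓; connection count growing ✓
(C) stale cache poisoning — does not account for log volume spike
(D) unbounded retry amplification — does not account for log volume spike, thread count growing, cache hit ratio down
(E) disk I/O saturation — log volume spike ✗; thread count growing ✗; cache hit ratio down ✗; request latency up ✗; connection count growing ✓
(F) thread-pool exhaustion — log volume spike ✓; thread count growing ✓; cache hit ratio down ✓; request latency up ✓; connection count growing ✗
No candidate is consistent with all observations.

none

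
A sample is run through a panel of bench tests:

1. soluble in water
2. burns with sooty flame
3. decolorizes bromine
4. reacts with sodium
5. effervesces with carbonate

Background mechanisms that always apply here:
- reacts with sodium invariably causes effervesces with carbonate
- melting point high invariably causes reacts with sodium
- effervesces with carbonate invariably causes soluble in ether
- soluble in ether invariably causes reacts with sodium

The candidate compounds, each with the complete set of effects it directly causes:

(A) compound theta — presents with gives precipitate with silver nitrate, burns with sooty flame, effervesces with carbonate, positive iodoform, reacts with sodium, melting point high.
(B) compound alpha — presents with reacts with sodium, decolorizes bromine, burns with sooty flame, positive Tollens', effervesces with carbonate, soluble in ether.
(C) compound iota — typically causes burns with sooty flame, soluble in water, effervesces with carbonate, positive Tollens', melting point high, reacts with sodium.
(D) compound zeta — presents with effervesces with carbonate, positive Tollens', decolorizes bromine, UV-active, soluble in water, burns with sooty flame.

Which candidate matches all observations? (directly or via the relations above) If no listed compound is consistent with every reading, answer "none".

D

For each candidate, compare predicted effects to what was observed:
(A) compound theta — does not account for soluble in water, decolorizes bromine
(B) compound alpha — does not account for soluble in water
(C) compound iota — soluble in water ✓; burns with sooty flame ✓; decolorizes bromine ✗; reacts with sodium ✓; effervesces with carbonate ✓
(D) compound zeta — accounts for every observation (reacts with sodium via effervesces with carbonate → soluble in ether → reacts with sodium)
(D) is the only candidate with no mismatches.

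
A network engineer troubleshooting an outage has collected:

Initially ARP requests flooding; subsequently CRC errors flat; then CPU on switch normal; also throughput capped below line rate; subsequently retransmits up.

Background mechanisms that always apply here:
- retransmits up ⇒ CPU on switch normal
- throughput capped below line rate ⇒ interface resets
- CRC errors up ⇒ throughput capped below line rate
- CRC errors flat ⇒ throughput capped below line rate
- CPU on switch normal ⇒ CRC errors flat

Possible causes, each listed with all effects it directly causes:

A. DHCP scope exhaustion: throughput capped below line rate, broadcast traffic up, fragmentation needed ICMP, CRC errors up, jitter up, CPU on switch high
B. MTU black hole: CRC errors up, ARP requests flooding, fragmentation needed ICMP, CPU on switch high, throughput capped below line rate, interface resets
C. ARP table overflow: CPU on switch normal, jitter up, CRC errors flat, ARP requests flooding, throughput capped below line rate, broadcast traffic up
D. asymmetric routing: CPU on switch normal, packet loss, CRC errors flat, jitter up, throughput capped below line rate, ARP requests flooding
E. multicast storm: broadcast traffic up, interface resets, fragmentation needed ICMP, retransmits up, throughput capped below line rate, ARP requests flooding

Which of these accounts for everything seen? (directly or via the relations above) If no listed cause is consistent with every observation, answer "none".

E

For each candidate, compare predicted effects to what was observed:
(A) DHCP scope exhaustion — ARP requests flooding miss; CRC errors flat miss; CPU on switch normal miss; throughput capped below line rate match; retransmits up miss
(B) MTU black hole — fails on CRC errors flat, CPU on switch normal, retransmits up (predicts CRC errors up, not CRC errors flat; predicts CPU on switch high, not CPU on switch normal)
(C) ARP table overflow — ARP requests flooding match; CRC errors flat match; CPU on switch normal match; throughput capped below line rate match; retransmits up miss
(D) asymmetric routing — ARP requests flooding match; CRC errors flat match; CPU on switch normal match; throughput capped below line rate match; retransmits up miss
(E) multicast storm — accounts for every observation (CRC errors flat via retransmits up → CPU on switch normal → CRC errors flat)
(E) is the only candidate with no mismatches.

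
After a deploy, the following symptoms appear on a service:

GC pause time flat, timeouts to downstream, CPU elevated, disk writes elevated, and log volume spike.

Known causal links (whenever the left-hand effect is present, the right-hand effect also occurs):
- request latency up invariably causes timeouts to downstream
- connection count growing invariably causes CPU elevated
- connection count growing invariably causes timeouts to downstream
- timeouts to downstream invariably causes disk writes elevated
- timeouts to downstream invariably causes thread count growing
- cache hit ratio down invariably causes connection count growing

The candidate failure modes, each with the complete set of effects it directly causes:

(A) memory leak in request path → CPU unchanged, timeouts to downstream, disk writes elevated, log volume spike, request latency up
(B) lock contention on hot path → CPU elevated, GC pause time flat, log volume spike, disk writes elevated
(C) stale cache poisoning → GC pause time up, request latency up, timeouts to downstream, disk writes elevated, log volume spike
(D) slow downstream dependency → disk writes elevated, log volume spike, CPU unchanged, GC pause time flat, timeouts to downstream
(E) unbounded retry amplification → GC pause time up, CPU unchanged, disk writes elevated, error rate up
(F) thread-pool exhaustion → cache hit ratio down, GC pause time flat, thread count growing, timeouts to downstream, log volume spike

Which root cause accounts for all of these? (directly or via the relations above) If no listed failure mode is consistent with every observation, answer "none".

F

Checking each candidate against the observations:
(A) memory leak in request path — GC pause time flat miss; timeouts to downstream match; CPU elevated miss; disk writes elevated match; log volume spike match
(B) lock contention on hot path — does not account for timeouts to downstream
(C) stale cache poisoning — GC pause time flat miss; timeouts to downstream match; CPU elevated miss; disk writes elevated match; log volume spike match
(D) slow downstream dependency — GC pause time flat match; timeouts to downstream match; CPU elevated miss; disk writes elevated match; log volume spike match
(E) unbounded retry amplification — GC pause time flat miss; timeouts to downstream miss; CPU elevated miss; disk writes elevated match; log volume spike miss
(F) thread-pool exhaustion — accounts for every observation (CPU elevated by cache hit ratio down → connection count growing → CPU elevated)
Only (F) is consistent with every observation.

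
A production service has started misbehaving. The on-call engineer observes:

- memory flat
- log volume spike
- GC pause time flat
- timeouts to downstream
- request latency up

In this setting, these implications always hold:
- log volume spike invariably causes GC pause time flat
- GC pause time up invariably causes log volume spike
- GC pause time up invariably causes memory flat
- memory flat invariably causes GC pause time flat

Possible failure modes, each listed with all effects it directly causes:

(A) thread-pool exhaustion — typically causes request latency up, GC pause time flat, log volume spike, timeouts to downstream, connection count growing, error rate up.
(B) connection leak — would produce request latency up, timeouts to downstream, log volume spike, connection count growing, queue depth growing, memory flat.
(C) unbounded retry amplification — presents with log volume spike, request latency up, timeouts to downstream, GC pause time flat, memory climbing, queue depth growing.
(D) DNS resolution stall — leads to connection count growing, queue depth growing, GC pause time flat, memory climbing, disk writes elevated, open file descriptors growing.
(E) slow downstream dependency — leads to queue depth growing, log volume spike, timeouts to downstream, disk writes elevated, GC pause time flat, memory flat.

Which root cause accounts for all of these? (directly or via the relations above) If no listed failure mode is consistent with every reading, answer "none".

For each candidate, compare predicted effects to what was observed:
(A) thread-pool exhaustion — memory flat miss; log volume spike match; GC pause time flat match; timeouts to downstream match; request latency up match
(B) connection leak — accounts for every observation (GC pause time flat by memory flat → GC pause time flat)
(C) unbounded retry amplification — fails on memory flat (predicts memory climbing, not memory flat)
(D) DNS resolution stall — fails on memory flat, log volume spike, timeouts to downstream, request latency up (predicts memory climbing, not memory flat)
(E) slow downstream dependency — memory flat match; log volume spike match; GC pause time flat match; timeouts to downstream match; request latency up miss
(B) is the only candidate with no mismatches.

B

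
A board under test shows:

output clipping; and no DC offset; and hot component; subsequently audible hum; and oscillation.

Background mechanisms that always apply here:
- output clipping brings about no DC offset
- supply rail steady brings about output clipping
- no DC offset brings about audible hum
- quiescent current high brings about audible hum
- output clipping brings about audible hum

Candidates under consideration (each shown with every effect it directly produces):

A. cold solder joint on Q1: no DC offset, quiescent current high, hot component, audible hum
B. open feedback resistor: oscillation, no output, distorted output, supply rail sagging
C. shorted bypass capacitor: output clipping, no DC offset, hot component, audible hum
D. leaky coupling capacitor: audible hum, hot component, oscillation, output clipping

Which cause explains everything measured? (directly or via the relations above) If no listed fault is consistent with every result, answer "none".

Testing each hypothesis:
(A) cold solder joint on Q1 — does not account for output clipping, oscillation
(B) open feedback resistor — does not account for output clipping, no DC offset, hot component, audible hum
(C) shorted bypass capacitor — output clipping +; no DC offset +; hot component +; audible hum +; oscillation -
(D) leaky coupling capacitor — output clipping +; no DC offset + (through output clipping → no DC offset); hot component +; audible hum +; oscillation +
(D) is the only candidate with no mismatches.

D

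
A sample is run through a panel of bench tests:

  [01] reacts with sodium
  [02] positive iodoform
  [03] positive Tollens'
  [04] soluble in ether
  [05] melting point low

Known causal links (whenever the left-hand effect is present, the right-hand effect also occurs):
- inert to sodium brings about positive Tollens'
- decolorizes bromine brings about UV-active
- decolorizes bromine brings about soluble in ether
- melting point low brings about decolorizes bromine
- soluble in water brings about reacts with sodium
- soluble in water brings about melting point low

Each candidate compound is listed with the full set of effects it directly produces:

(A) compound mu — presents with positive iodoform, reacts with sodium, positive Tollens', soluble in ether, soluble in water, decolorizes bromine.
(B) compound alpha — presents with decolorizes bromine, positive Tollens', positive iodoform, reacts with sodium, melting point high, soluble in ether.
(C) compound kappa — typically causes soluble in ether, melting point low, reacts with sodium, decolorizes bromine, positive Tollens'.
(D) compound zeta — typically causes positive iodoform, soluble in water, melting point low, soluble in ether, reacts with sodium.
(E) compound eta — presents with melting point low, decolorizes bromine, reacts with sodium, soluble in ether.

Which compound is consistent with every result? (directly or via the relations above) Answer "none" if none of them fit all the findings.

Checking each candidate against the observations:
(A) compound mu — accounts for every observation (melting point low via soluble in water → melting point low)
(B) compound alpha — fails on melting point low (predicts melting point high, not melting point low)
(C) compound kappa — does not account for positive iodoform
(D) compound zeta — reacts with sodium match; positive iodoform match; positive Tollens' miss; soluble in ether match; melting point low match
(E) compound eta — does not account for positive iodoform, positive Tollens'
Only (A) is consistent with every observation.

A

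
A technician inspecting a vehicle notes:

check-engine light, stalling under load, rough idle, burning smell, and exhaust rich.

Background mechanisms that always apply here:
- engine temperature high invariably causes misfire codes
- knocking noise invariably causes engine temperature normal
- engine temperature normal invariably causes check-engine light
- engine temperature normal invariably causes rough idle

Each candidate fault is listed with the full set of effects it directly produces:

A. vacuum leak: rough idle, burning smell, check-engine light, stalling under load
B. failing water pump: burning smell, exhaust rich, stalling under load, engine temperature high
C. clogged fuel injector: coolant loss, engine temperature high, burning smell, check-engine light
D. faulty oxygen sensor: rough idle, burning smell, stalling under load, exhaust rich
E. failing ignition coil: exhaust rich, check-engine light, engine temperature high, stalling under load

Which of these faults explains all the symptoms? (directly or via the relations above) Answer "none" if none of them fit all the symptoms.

Per-candidate check:
(A) vacuum leak — does not account for exhaust rich
(B) failing water pump — does not account for check-engine light, rough idle
(C) clogged fuel injector — check-engine light match; stalling under load miss; rough idle miss; burning smell match; exhaust rich miss
(D) faulty oxygen sensor — check-engine light miss; stalling under load match; rough idle match; burning smell match; exhaust rich match
(E) failing ignition coil — check-engine light match; stalling under load match; rough idle miss; burning smell miss; exhaust rich match
Every candidate fails on at least one observation.

none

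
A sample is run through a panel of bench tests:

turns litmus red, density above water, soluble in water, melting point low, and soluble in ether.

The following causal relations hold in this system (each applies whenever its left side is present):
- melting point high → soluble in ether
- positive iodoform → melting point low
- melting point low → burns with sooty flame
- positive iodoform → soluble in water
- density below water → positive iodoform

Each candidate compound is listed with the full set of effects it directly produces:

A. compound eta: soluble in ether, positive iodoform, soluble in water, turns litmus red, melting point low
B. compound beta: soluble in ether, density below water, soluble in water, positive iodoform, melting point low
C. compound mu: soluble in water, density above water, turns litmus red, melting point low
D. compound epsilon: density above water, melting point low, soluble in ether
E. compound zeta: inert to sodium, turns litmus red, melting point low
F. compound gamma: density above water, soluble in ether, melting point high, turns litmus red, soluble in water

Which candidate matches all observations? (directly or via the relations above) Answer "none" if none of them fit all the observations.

none

Checking each candidate against the observations:
(A) compound eta — does not account for density above water
(B) compound beta — fails on turns litmus red, density above water (predicts density below water, not density above water)
(C) compound mu — turns litmus red +; density above water +; soluble in water +; melting point low +; soluble in ether -
(D) compound epsilon — does not account for turns litmus red, soluble in water
(E) compound zeta — turns litmus red +; density above water -; soluble in water -; melting point low +; soluble in ether -
(F) compound gamma — fails on melting point low (predicts melting point high, not melting point low)
No candidate is consistent with all observations.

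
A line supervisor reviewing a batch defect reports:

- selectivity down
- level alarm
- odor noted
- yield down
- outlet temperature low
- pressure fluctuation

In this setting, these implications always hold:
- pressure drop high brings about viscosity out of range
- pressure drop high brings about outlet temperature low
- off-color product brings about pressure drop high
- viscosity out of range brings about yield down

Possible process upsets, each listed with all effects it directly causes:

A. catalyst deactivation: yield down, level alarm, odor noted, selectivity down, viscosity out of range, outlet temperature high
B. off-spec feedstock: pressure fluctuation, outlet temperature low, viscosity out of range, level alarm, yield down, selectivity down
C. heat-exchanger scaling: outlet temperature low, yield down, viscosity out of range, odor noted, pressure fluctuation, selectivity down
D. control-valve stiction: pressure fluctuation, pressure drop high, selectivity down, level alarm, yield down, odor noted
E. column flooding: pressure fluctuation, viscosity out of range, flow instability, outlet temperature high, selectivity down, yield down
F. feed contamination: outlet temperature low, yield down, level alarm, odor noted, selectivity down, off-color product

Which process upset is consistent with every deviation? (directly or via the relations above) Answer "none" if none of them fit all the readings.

D

Per-candidate check:
(A) catalyst deactivation — selectivity down +; level alarm +; odor noted +; yield down +; outlet temperature low -; pressure fluctuation -
(B) off-spec feedstock — selectivity down +; level alarm +; odor noted -; yield down +; outlet temperature low +; pressure fluctuation +
(C) heat-exchanger scaling — selectivity down +; level alarm -; odor noted +; yield down +; outlet temperature low +; pressure fluctuation +
(D) control-valve stiction — selectivity down +; level alarm +; odor noted +; yield down +; outlet temperature low + (via pressure drop high → outlet temperature low); pressure fluctuation +
(E) column flooding — selectivity down +; level alarm -; odor noted -; yield down +; outlet temperature low -; pressure fluctuation +
(F) feed contamination — does not account for pressure fluctuation
(D) is the only candidate with no mismatches.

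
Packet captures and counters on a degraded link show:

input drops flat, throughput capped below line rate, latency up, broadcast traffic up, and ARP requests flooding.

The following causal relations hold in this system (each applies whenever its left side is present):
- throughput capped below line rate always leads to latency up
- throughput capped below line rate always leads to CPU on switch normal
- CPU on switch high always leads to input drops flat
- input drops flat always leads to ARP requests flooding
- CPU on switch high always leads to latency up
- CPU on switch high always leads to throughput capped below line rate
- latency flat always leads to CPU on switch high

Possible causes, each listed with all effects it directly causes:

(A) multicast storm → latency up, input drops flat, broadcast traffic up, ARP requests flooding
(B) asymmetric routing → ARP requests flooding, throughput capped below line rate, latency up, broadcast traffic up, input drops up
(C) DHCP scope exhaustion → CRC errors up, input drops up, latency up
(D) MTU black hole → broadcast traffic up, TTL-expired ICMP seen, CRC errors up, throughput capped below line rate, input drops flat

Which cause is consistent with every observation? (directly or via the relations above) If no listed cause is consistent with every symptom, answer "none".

D

Checking each candidate against the observations:
(A) multicast storm — input drops flat yes; throughput capped below line rate NO; latency up yes; broadcast traffic up yes; ARP requests flooding yes
(B) asymmetric routing — input drops flat NO; throughput capped below line rate yes; latency up yes; broadcast traffic up yes; ARP requests flooding yes
(C) DHCP scope exhaustion — input drops flat NO; throughput capped below line rate NO; latency up yes; broadcast traffic up NO; ARP requests flooding NO
(D) MTU black hole — input drops flat yes; throughput capped below line rate yes; latency up yes (via throughput capped below line rate → latency up); broadcast traffic up yes; ARP requests flooding yes (via input drops flat → ARP requests flooding)
Only (D) is consistent with every observation.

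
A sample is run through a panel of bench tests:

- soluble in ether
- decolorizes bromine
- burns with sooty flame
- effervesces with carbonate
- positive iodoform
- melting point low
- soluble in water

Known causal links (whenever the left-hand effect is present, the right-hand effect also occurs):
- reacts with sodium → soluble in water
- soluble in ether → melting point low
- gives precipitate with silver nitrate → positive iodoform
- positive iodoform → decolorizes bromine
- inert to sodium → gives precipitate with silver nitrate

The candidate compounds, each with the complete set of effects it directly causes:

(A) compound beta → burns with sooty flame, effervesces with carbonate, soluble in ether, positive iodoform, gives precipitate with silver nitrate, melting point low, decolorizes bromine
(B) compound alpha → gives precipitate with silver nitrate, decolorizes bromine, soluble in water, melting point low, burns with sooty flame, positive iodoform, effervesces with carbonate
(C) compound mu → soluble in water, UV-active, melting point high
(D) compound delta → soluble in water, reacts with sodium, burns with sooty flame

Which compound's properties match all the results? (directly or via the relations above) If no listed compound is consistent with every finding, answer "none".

Checking each candidate against the observations:
(A) compound beta — soluble in ether match; decolorizes bromine match; burns with sooty flame match; effervesces with carbonate match; positive iodoform match; melting point low match; soluble in water miss
(B) compound alpha — soluble in ether miss; decolorizes bromine match; burns with sooty flame match; effervesces with carbonate match; positive iodoform match; melting point low match; soluble in water match
(C) compound mu — fails on soluble in ether, decolorizes bromine, burns with sooty flame, effervesces with carbonate, positive iodoform, melting point low (predicts melting point high, not melting point low)
(D) compound delta — soluble in ether miss; decolorizes bromine miss; burns with sooty flame match; effervesces with carbonate miss; positive iodoform miss; melting point low miss; soluble in water match
None of the listed candidates fits everything.

none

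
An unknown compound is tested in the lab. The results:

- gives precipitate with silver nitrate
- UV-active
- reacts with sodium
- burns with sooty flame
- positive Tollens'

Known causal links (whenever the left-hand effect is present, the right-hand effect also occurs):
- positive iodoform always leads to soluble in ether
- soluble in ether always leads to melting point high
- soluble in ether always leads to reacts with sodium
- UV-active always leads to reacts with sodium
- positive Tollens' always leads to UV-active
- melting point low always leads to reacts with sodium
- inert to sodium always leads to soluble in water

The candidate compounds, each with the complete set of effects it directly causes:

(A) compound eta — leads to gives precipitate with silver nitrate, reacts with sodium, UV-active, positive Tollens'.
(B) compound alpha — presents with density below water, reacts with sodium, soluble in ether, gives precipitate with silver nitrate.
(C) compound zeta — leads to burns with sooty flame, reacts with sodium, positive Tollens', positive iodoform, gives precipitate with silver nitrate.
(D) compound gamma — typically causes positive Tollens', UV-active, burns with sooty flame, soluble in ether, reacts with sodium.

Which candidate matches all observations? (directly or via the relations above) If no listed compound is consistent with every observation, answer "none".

C

For each candidate, compare predicted effects to what was observed:
(A) compound eta — gives precipitate with silver nitrate ✓; UV-active ✓; reacts with sodium ✓; burns with sooty flame ✗; positive Tollens' ✓
(B) compound alpha — does not account for UV-active, burns with sooty flame, positive Tollens'
(C) compound zeta — accounts for every observation (UV-active by positive Tollens' → UV-active)
(D) compound gamma — gives precipitate with silver nitrate ✗; UV-active ✓; reacts with sodium ✓; burns with sooty flame ✓; positive Tollens' ✓
(C) is the only candidate with no mismatches.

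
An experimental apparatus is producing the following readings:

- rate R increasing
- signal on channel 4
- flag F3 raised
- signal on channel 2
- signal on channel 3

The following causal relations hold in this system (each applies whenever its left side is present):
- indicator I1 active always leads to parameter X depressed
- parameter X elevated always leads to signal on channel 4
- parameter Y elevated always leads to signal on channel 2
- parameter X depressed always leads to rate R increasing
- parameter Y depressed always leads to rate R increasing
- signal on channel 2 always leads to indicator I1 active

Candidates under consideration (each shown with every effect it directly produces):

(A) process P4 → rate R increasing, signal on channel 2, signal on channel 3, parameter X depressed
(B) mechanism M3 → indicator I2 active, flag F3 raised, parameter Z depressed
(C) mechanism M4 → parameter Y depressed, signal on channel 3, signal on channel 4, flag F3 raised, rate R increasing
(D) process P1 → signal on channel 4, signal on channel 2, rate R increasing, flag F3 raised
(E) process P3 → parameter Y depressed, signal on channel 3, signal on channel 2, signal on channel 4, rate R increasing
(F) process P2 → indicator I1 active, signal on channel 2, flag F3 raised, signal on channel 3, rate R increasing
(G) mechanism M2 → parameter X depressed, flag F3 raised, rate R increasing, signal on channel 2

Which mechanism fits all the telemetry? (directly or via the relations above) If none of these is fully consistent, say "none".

For each candidate, compare predicted effects to what was observed:
(A) process P4 — does not account for signal on channel 4, flag F3 raised
(B) mechanism M3 — rate R increasing ✗; signal on channel 4 ✗; flag F3 raised ✓; signal on channel 2 ✗; signal on channel 3 ✗
(C) mechanism M4 — rate R increasing ✓; signal on channel 4 ✓; flag F3 raised ✓; signal on channel 2 ✗; signal on channel 3 ✓
(D) process P1 — does not account for signal on channel 3
(E) process P3 — does not account for flag F3 raised
(F) process P2 — does not account for signal on channel 4
(G) mechanism M2 — rate R increasing ✓; signal on channel 4 ✗; flag F3 raised ✓; signal on channel 2 ✓; signal on channel 3 ✗
Every candidate fails on at least one observation.

none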